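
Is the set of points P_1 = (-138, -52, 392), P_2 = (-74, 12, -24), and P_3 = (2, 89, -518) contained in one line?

P_1P_2 = (64, 64, -416), P_1P_3 = (140, 141, -910).
P_1P_2 × P_1P_3 = (416, 0, 64).
The cross product is nonzero, so the points do not lie on one line.

No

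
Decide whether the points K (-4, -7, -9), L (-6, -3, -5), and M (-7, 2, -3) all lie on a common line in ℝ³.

No

KL = (-2, 4, 4), KM = (-3, 9, 6).
Comparing components 2 and 3: (4)(6) − (4)(9) = -12 ≠ 0, so KL and KM are not parallel and the points are not collinear.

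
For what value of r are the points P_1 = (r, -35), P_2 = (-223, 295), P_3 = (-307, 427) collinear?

-13

The three points are collinear iff det[P_1P_2; P_1P_3] = 0.
This determinant is linear in r: (-132)r + (-1716) = 0, so r = -13.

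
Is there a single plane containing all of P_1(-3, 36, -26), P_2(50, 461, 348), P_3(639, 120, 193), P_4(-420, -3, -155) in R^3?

Yes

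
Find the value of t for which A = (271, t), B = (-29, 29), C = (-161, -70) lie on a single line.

The three points are collinear iff det[AB; AC] = 0.
This determinant is linear in t: (-132)t + (33528) = 0, so t = 254.

254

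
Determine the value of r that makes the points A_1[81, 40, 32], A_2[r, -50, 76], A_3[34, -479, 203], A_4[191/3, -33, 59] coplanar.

62/3

Coplanarity ⇔ det[A_1A_2; A_1A_3; A_1A_4] = 0.
Expanding, this is linear in r: (-1530)r + (31620) = 0.
So r = 62/3.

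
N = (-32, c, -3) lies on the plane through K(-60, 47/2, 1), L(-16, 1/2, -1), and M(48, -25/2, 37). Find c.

Coplanarity requires KL · (KM × KN) = 0.
KL = (44, -23, -2), KM = (108, -36, 36); the triple product is linear in c with coefficient -1800 and constant term 13500.
Setting it to zero: c = 15/2.

15/2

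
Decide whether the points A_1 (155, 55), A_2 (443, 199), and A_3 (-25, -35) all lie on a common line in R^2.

A_1A_2 = (288, 144), A_1A_3 = (-180, -90).
Twice the signed area of △A_1A_2A_3 is (288)(-90) − (144)(-180) = 0.
The triangle is degenerate (zero area), so the points are collinear.

Yes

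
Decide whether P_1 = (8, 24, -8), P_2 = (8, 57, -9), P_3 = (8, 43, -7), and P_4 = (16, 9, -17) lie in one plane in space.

No

A normal to the plane through P_1, P_2, P_3 is n = P_1P_2 × P_1P_3 = (52, 0, 0).
The plane has equation n·P = 416. For P_4: n·P_4 = 832.
832 ≠ 416, so P_4 is off the plane.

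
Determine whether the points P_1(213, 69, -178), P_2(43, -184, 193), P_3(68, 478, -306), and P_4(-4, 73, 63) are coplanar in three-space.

With P_1 as base: P_1P_2 = (-170, -253, 371), P_1P_3 = (-145, 409, -128), P_1P_4 = (-217, 4, 241).
P_1P_3 × P_1P_4 = (99081, 62721, 88173).
P_1P_2 · (P_1P_3 × P_1P_4) = 0.
The scalar triple product vanishes, so the four points are coplanar.

Yes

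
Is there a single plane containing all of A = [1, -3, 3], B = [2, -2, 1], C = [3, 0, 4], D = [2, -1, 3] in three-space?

No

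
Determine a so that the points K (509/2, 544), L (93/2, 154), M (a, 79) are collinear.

13/2

Collinearity: (M − K) must be parallel to (L − K) = (-208, -390).
Cross-multiplying the components: (a − 509/2)·(-390) = (-465)·(-208).
Solving gives a = 13/2.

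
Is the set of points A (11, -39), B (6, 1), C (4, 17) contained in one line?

AB = (-5, 40), AC = (-7, 56).
det[AB; AC] = (-5)(56) − (40)(-7) = 0.
The determinant is zero, so the points are collinear.

Yes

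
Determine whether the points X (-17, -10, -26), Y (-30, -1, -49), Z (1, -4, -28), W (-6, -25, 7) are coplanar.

Yes

With X as base: XY = (-13, 9, -23), XZ = (18, 6, -2), XW = (11, -15, 33).
XZ × XW = (168, -616, -336).
XY · (XZ × XW) = 0.
The scalar triple product vanishes, so the four points are coplanar.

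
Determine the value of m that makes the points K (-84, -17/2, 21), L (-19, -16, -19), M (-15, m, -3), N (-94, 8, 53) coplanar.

Normal to plane KLN: n = (420, -1680, 1995/2); plane equation n·P = -105/2.
Requiring n·M = -105/2: (-1680)m + (-18585/2) = -105/2.
So m = -11/2.

-11/2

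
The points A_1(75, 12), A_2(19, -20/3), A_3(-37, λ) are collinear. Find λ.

-76/3

Collinearity: (A_3 − A_1) must be parallel to (A_2 − A_1) = (-56, -56/3).
Cross-multiplying the components: (λ − 12)·(-56) = (-112)·(-56/3).
Solving gives λ = -76/3.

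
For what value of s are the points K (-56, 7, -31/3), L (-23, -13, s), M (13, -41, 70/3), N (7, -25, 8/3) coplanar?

4/3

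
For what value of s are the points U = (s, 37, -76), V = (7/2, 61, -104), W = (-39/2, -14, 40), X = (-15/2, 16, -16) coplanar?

-71/2

The points are coplanar iff UV · (UW × UX) = 0.
Expanding, this is linear in s: (120)s + (4260) = 0.
So s = -71/2.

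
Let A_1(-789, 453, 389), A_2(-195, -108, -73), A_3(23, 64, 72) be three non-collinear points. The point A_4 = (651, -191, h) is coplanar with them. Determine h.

-135

A normal to the plane is n = A_1A_2 × A_1A_3 = (-1881, -186846, 224466).
A_4 lies in the plane iff n · A_1A_4 = 0.
This gives (224466)h + (30302910) = 0, so h = -135.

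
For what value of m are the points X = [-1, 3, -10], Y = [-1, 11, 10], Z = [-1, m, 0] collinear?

Direction XY = (0, 8, 20). From the z-coordinate of Z, the parameter along the line is τ = (0 − (-10))/20 = 1/2.
Then m = 3 + 1/2·(8) = 7.

7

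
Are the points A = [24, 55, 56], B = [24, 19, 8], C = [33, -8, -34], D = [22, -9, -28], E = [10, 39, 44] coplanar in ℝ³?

The plane through A, B, C has normal n = AB × AC = (216, -432, 324) and equation n·P = -432.
Checking the remaining points: n·D = -432, n·E = -432.
All equal -432, so all 5 points lie in one plane.

Yes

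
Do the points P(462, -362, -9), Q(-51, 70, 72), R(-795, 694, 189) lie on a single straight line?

No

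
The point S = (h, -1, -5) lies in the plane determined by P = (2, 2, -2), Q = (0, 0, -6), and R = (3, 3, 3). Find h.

-1

A normal to the plane is n = PQ × PR = (-6, 6, 0).
S lies in the plane iff n · PS = 0.
This gives (-6)h + (-6) = 0, so h = -1.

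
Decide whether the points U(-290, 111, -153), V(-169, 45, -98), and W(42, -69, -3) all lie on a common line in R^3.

UV = (121, -66, 55), UW = (332, -180, 150).
Comparing components 3 and 1: (55)(332) − (121)(150) = 110 ≠ 0, so UV and UW are not parallel and the points are not collinear.

No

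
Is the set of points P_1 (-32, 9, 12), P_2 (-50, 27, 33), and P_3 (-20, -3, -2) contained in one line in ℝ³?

Yes

P_1P_2 = (-18, 18, 21), P_1P_3 = (12, -12, -14).
Each component of P_1P_3 is -2/3 times the corresponding component of P_1P_2, so P_1P_3 = -2/3·P_1P_2 and the points are collinear.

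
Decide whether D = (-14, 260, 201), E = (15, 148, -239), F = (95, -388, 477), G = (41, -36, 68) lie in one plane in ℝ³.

With D as base: DE = (29, -112, -440), DF = (109, -648, 276), DG = (55, -296, -133).
DF × DG = (167880, 29677, 3376).
DE · (DF × DG) = 59256.
Since 59256 ≠ 0, the four points are not coplanar.

No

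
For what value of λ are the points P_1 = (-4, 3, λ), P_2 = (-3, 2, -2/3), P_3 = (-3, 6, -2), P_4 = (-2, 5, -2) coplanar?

-2/3

The points are coplanar iff P_1P_2 · (P_1P_3 × P_1P_4) = 0.
Expanding, this is linear in λ: (4)λ + (8/3) = 0.
So λ = -2/3.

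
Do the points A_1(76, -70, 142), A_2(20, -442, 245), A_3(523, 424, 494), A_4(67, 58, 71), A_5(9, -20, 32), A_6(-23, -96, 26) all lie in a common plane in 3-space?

No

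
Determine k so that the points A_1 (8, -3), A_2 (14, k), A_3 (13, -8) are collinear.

Collinearity: (A_2 − A_1) must be parallel to (A_3 − A_1) = (5, -5).
Cross-multiplying the components: (k − (-3))·(5) = (6)·(-5).
Solving gives k = -9.

-9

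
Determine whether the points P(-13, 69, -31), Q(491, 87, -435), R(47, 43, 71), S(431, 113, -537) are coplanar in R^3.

The four points are coplanar iff the 3×3 determinant with rows PQ, PR, PS is zero.
Rows: (504, 18, -404), (60, -26, 102), (444, 44, -506).
Expanding along the first row: (504)(8668) − (18)(-75648) + (-404)(14184) = 0.
Zero determinant ⇒ coplanar.

Yes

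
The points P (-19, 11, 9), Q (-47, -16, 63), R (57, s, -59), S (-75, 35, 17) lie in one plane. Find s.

23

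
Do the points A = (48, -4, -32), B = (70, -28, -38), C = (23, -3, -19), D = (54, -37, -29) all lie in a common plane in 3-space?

No

A normal to the plane through A, B, C is n = AB × AC = (-306, -136, -578).
The plane has equation n·P = 4352. For D: n·D = 5270.
5270 ≠ 4352, so D is off the plane.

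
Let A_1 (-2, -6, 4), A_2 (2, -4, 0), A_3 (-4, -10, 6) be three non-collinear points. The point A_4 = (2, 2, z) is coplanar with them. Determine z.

The plane through A_1, A_2, A_3 has equation −12x − 12z = -24.
Substituting A_4: (-12)z + (-24) = -24, so z = 0.

0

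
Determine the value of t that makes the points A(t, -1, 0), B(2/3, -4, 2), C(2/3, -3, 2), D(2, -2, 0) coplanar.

The points are coplanar iff AB · (AC × AD) = 0.
Expanding, this is linear in t: (2)t + (-4) = 0.
So t = 2.

2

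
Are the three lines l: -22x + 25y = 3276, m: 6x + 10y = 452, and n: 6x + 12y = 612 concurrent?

The three lines meet at one point iff the augmented coefficient matrix [aᵢ bᵢ cᵢ] has rank < 3, i.e. its determinant vanishes.
Here the determinant is 0.
It vanishes, so the lines are concurrent at (-58, 80).

Yes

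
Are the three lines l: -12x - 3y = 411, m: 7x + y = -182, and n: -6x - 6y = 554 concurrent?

The three lines meet at one point iff the augmented coefficient matrix [aᵢ bᵢ cᵢ] has rank < 3, i.e. its determinant vanishes.
Here the determinant is 18.
Nonzero, so no common point exists.

No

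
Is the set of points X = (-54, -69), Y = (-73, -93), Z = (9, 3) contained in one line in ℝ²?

No

XY = (-19, -24), XZ = (63, 72).
Twice the signed area of △XYZ is (-19)(72) − (-24)(63) = 144.
The area is nonzero, so the three points are not collinear.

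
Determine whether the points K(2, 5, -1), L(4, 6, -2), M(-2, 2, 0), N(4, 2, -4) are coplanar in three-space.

No

With K as base: KL = (2, 1, -1), KM = (-4, -3, 1), KN = (2, -3, -3).
KM × KN = (12, -10, 18).
KL · (KM × KN) = -4.
Since -4 ≠ 0, the four points are not coplanar.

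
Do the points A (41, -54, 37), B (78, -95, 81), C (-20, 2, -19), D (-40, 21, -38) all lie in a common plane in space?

The four points are coplanar iff the 3×3 determinant with rows AB, AC, AD is zero.
Rows: (37, -41, 44), (-61, 56, -56), (-81, 75, -75).
Expanding along the first row: (37)(0) − (-41)(39) + (44)(-39) = -117.
Nonzero ⇒ not coplanar.

No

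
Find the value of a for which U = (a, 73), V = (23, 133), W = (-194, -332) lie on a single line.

Collinearity: (U − V) must be parallel to (W − V) = (-217, -465).
Cross-multiplying the components: (a − 23)·(-465) = (-60)·(-217).
Solving gives a = -5.

-5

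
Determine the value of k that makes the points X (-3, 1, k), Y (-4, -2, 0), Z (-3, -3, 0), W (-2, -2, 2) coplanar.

4

The points are coplanar iff XY · (XZ × XW) = 0.
Expanding, this is linear in k: (-2)k + (8) = 0.
So k = 4.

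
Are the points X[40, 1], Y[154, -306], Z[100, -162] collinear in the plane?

No

XY = (114, -307), XZ = (60, -163).
Twice the signed area of △XYZ is (114)(-163) − (-307)(60) = -162.
The area is nonzero, so the three points are not collinear.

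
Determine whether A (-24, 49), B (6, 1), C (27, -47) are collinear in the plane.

No

AB = (30, -48), AC = (51, -96).
If collinear, AC would be a scalar multiple of AB. But (30)·(-96) ≠ (-48)·(51) (difference -432), so they are not parallel; the points are not collinear.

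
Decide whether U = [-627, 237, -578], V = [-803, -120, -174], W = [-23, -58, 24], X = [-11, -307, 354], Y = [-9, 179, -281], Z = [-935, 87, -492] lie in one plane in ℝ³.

The plane through U, V, W has normal n = UV × UW = (-95734, 349968, 267548) and equation n·P = -11675110.
Checking the remaining points: n·X = -11675110, n·Y = -11675110, n·Z = -11675110.
All equal -11675110, so all 6 points lie in one plane.

Yes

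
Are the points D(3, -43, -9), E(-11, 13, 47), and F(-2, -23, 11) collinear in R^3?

DE = (-14, 56, 56), DF = (-5, 20, 20).
Each component of DF is 5/14 times the corresponding component of DE, so DF = 5/14·DE and the points are collinear.

Yes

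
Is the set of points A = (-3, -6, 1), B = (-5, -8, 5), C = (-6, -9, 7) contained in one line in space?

Yes

AB = (-2, -2, 4), AC = (-3, -3, 6).
Each component of AC is 3/2 times the corresponding component of AB, so AC = 3/2·AB and the points are collinear.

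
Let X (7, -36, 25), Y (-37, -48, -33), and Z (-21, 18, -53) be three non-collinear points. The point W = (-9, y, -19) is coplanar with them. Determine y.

-6

A normal to the plane is n = XY × XZ = (4068, -1808, -2712).
W lies in the plane iff n · XW = 0.
This gives (-1808)y + (-10848) = 0, so y = -6.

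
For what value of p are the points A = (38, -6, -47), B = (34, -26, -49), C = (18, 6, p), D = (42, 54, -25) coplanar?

Normal to plane ABD: n = (-320, 80, -160); plane equation n·P = -5120.
Requiring n·C = -5120: (-160)p + (-5280) = -5120.
So p = -1.

-1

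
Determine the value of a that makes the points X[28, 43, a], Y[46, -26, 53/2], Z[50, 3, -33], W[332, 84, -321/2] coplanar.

The points are coplanar iff XY · (XZ × XW) = 0.
Expanding, this is linear in a: (7854)a + (934626) = 0.
So a = -119.

-119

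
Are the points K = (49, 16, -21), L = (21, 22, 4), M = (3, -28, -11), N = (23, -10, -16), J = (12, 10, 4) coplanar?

The plane through K, L, M has normal n = KL × KM = (1160, -870, 1508) and equation n·P = 11252.
Checking the remaining points: n·N = 11252, n·J = 11252.
All equal 11252, so all 5 points lie in one plane.

Yes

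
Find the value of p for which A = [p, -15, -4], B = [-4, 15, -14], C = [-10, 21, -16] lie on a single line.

Direction BC = (-6, 6, -2). From the y-coordinate of A, the parameter along the line is τ = (-15 − 15)/6 = -5.
Then p = (-4) + (-5)·(-6) = 26.

26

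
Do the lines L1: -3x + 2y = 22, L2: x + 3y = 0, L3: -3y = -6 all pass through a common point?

Yes

The three lines meet at one point iff the augmented coefficient matrix [aᵢ bᵢ cᵢ] has rank < 3, i.e. its determinant vanishes.
Here the determinant is 0.
It vanishes, so the lines are concurrent at (-6, 2).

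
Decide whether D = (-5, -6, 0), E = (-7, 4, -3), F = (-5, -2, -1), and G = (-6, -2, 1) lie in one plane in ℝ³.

The four points are coplanar iff the 3×3 determinant with rows DE, DF, DG is zero.
Rows: (-2, 10, -3), (0, 4, -1), (-1, 4, 1).
Expanding along the first row: (-2)(8) − (10)(-1) + (-3)(4) = -18.
Nonzero ⇒ not coplanar.

No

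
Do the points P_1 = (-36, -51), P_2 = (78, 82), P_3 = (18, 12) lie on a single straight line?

P_1P_2 = (114, 133), P_1P_3 = (54, 63).
Twice the signed area of △P_1P_2P_3 is (114)(63) − (133)(54) = 0.
The triangle is degenerate (zero area), so the points are collinear.

Yes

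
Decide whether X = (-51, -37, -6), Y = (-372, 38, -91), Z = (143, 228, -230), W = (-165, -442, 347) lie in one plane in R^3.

No

The four points are coplanar iff the 3×3 determinant with rows XY, XZ, XW is zero.
Rows: (-321, 75, -85), (194, 265, -224), (-114, -405, 353).
Expanding along the first row: (-321)(2825) − (75)(42946) + (-85)(-48360) = -17175.
Nonzero ⇒ not coplanar.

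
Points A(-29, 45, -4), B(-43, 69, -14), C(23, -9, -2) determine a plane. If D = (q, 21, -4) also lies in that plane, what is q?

-5

A normal to the plane is n = AB × AC = (-492, -492, -492).
D lies in the plane iff n · AD = 0.
This gives (-492)q + (-2460) = 0, so q = -5.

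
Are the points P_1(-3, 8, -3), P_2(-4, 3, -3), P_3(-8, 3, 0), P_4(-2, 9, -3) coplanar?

No

With P_1 as base: P_1P_2 = (-1, -5, 0), P_1P_3 = (-5, -5, 3), P_1P_4 = (1, 1, 0).
P_1P_3 × P_1P_4 = (-3, 3, 0).
P_1P_2 · (P_1P_3 × P_1P_4) = -12.
Since -12 ≠ 0, the four points are not coplanar.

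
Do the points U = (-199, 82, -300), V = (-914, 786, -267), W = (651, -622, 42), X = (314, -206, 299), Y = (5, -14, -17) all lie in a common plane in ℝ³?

No

The plane through U, V, W has normal n = UV × UW = (264000, 272580, -95040) and equation n·P = -1672440.
Checking the remaining points: n·X = -1672440, n·Y = -880440.
Since n·Y = -880440 ≠ -1672440, Y is off the plane and the points are not all coplanar.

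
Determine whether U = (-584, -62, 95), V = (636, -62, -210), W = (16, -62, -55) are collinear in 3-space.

Yes

UV = (1220, 0, -305), UW = (600, 0, -150).
Each component of UW is 30/61 times the corresponding component of UV, so UW = 30/61·UV and the points are collinear.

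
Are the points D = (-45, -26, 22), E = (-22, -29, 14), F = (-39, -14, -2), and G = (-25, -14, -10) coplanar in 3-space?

Yes

A normal to the plane through D, E, F is n = DE × DF = (168, 504, 294).
The plane has equation n·P = -14196. For G: n·G = -14196.
Equal, so G lies in the plane and all four are coplanar.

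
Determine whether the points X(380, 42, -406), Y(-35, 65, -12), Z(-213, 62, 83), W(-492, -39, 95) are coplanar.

No

A normal to the plane through X, Y, Z is n = XY × XZ = (3367, -30707, 5339).
The plane has equation n·P = -2177868. For W: n·W = 48214.
48214 ≠ -2177868, so W is off the plane.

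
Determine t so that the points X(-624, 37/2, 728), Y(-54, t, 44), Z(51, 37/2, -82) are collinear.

37/2

Direction XZ = (675, 0, -810). From the x-coordinate of Y, the parameter along the line is τ = (-54 − (-624))/675 = 38/45.
Then t = 37/2 + 38/45·(0) = 37/2.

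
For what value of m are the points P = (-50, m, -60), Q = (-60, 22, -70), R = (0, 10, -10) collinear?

Direction QR = (60, -12, 60). From the x-coordinate of P, the parameter along the line is τ = (-50 − (-60))/60 = 1/6.
Then m = 22 + 1/6·(-12) = 20.

20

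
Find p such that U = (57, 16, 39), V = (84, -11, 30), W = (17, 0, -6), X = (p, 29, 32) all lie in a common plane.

Normal to plane UVW: n = (1071, 1575, -1512); plane equation n·P = 27279.
Requiring n·X = 27279: (1071)p + (-2709) = 27279.
So p = 28.

28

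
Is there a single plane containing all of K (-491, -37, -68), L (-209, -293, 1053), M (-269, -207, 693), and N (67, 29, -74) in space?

The four points are coplanar iff the 3×3 determinant with rows KL, KM, KN is zero.
Rows: (282, -256, 1121), (222, -170, 761), (558, 66, -6).
Expanding along the first row: (282)(-49206) − (-256)(-425970) + (1121)(109512) = -161460.
Nonzero ⇒ not coplanar.

No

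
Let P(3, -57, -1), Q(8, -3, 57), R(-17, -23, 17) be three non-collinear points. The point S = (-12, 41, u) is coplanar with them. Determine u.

A normal to the plane is n = PQ × PR = (-1000, -1250, 1250).
S lies in the plane iff n · PS = 0.
This gives (1250)u + (-106250) = 0, so u = 85.

85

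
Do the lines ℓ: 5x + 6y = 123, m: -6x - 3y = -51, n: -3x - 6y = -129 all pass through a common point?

Yes

Intersecting ℓ and m: solving the 2×2 system gives (x, y) = (-3, 23).
Substitute into n: (-3)(-3) + (-6)(23) = -129.
This equals -129, so (-3, 23) lies on all three lines and they are concurrent.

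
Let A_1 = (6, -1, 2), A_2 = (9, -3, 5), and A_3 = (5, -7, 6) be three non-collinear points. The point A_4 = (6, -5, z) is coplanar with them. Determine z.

5

Coplanarity requires A_1A_2 · (A_1A_3 × A_1A_4) = 0.
A_1A_2 = (3, -2, 3), A_1A_3 = (-1, -6, 4); the triple product is linear in z with coefficient -20 and constant term 100.
Setting it to zero: z = 5.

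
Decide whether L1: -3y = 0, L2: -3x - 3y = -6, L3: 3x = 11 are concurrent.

No

Intersecting L1 and L2: solving the 2×2 system gives (x, y) = (2, 0).
Substitute into L3: (3)(2) + (0)(0) = 6.
But L3 requires 11 ≠ 6, so the three lines have no common point.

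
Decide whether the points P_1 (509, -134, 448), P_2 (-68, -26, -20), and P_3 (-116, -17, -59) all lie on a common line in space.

P_1P_2 = (-577, 108, -468), P_1P_3 = (-625, 117, -507).
P_1P_2 × P_1P_3 = (0, -39, -9).
The cross product is nonzero, so the points do not lie on one line.

No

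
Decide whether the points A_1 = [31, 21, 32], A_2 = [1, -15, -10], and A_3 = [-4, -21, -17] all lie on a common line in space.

A_1A_2 = (-30, -36, -42), A_1A_3 = (-35, -42, -49).
A_1A_2 × A_1A_3 = (0, 0, 0).
The cross product vanishes, so the three points are collinear.

Yes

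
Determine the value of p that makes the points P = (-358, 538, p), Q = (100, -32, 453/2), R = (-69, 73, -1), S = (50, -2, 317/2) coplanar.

Coplanarity ⇔ det[PQ; PR; PS] = 0.
Expanding, this is linear in p: (-180)p + (-36810) = 0.
So p = -409/2.

-409/2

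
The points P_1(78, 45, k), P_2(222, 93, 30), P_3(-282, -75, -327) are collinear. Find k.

-72

Direction P_2P_3 = (-504, -168, -357). From the x-coordinate of P_1, the parameter along the line is τ = (78 − 222)/(-504) = 2/7.
Then k = 30 + 2/7·(-357) = -72.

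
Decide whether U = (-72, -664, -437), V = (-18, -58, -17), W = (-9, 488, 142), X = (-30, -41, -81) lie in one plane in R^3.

No

With U as base: UV = (54, 606, 420), UW = (63, 1152, 579), UX = (42, 623, 356).
UW × UX = (49395, 1890, -9135).
UV · (UW × UX) = -24030.
Since -24030 ≠ 0, the four points are not coplanar.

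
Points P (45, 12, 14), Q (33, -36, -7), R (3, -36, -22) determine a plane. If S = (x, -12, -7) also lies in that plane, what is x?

18

A normal to the plane is n = PQ × PR = (720, 450, -1440).
S lies in the plane iff n · PS = 0.
This gives (720)x + (-12960) = 0, so x = 18.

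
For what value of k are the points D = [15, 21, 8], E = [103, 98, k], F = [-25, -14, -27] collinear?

85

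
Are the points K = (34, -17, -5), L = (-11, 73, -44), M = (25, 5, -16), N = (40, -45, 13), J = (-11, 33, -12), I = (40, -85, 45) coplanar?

Yes

The plane through K, L, M has normal n = KL × KM = (-132, -144, -180) and equation n·P = -1140.
Checking the remaining points: n·N = -1140, n·J = -1140, n·I = -1140.
All equal -1140, so all 6 points lie in one plane.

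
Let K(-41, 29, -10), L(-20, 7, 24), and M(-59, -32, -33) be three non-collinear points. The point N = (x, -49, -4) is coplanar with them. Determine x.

-41

Coplanarity requires KL · (KM × KN) = 0.
KL = (21, -22, 34), KM = (-18, -61, -23); the triple product is linear in x with coefficient 2580 and constant term 105780.
Setting it to zero: x = -41.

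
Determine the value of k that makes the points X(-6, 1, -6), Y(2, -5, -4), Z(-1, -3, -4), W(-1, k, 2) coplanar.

Normal to plane XYZ: n = (-4, -6, -2); plane equation n·P = 30.
Requiring n·W = 30: (-6)k + (0) = 30.
So k = -5.

-5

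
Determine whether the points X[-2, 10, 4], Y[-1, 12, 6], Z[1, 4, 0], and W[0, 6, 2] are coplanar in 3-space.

No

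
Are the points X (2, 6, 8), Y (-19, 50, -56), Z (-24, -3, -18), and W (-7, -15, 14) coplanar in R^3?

With X as base: XY = (-21, 44, -64), XZ = (-26, -9, -26), XW = (-9, -21, 6).
XZ × XW = (-600, 390, 465).
XY · (XZ × XW) = 0.
The scalar triple product vanishes, so the four points are coplanar.

Yes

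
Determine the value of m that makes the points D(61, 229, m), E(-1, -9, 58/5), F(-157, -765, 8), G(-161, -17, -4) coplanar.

Coplanarity ⇔ det[DE; DF; DG] = 0.
Expanding, this is linear in m: (119712)m + (-1675968) = 0.
So m = 14.

14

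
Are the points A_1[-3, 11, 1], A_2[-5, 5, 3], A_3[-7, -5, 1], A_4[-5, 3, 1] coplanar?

With A_1 as base: A_1A_2 = (-2, -6, 2), A_1A_3 = (-4, -16, 0), A_1A_4 = (-2, -8, 0).
A_1A_3 × A_1A_4 = (0, 0, 0).
A_1A_2 · (A_1A_3 × A_1A_4) = 0.
The scalar triple product vanishes, so the four points are coplanar.

Yes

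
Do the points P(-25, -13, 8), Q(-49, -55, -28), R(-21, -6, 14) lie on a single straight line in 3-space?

PQ = (-24, -42, -36), PR = (4, 7, 6).
PQ × PR = (0, 0, 0).
The cross product vanishes, so the three points are collinear.

Yes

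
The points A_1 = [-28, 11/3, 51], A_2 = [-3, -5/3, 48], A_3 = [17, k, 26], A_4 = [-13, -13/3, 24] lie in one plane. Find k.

-29/3

The points are coplanar iff A_1A_2 · (A_1A_3 × A_1A_4) = 0.
Expanding, this is linear in k: (-630)k + (-6090) = 0.
So k = -29/3.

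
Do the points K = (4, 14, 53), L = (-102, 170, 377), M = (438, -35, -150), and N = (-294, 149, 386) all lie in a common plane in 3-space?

With K as base: KL = (-106, 156, 324), KM = (434, -49, -203), KN = (-298, 135, 333).
KM × KN = (11088, -84028, 43988).
KL · (KM × KN) = -31584.
Since -31584 ≠ 0, the four points are not coplanar.

No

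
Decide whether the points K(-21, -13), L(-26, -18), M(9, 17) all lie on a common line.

KL = (-5, -5), KM = (30, 30).
Checking proportionality: KM = -6·KL, so the vectors are parallel and the points are collinear.

Yes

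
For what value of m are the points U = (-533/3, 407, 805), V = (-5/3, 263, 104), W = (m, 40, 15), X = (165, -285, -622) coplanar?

Normal to plane UVX: n = (-279604, 32828/3, -72448); plane equation n·P = -4190664.
Requiring n·W = -4190664: (-279604)m + (-1947040/3) = -4190664.
So m = 38/3.

38/3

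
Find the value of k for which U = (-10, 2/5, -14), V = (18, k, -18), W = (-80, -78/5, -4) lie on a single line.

Direction UW = (-70, -16, 10). From the x-coordinate of V, the parameter along the line is τ = (18 − (-10))/(-70) = -2/5.
Then k = 2/5 + (-2/5)·(-16) = 34/5.

34/5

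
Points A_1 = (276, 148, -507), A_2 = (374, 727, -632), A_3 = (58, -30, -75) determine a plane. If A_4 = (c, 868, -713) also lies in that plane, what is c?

The plane through A_1, A_2, A_3 has equation 227878x − 15086y + 108778z = 5511154.
Substituting A_4: (227878)c + (-90653362) = 5511154, so c = 422.

422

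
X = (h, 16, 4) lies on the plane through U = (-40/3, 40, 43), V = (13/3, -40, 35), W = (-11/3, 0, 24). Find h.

-6

The plane through U, V, W has equation 1200x + (775/3)y + (200/3)z = -2800.
Substituting X: (1200)h + (4400) = -2800, so h = -6.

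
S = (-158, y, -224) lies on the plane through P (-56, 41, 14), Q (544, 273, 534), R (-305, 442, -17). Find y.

The plane through P, Q, R has equation −215712x − 110880y + 298368z = 11710944.
Substituting S: (-110880)y + (-32751936) = 11710944, so y = -401.

-401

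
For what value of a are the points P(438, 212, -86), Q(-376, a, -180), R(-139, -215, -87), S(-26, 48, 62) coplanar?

-502

Normal to plane PRS: n = (-63360, 85860, -103500); plane equation n·X = -648360.
Requiring n·Q = -648360: (85860)a + (42453360) = -648360.
So a = -502.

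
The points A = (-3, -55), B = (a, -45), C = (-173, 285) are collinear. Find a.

-8

Collinearity: (B − A) must be parallel to (C − A) = (-170, 340).
Cross-multiplying the components: (a − (-3))·(340) = (10)·(-170).
Solving gives a = -8.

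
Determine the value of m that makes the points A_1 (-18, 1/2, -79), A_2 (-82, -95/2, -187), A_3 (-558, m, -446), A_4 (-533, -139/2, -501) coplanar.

-39/2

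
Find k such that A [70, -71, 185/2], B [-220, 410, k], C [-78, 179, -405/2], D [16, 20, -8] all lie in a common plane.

Normal to plane ACD: n = (1720, 1056, 32); plane equation n·P = 48384.
Requiring n·B = 48384: (32)k + (54560) = 48384.
So k = -193.

-193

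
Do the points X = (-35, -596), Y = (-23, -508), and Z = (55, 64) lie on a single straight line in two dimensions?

Yes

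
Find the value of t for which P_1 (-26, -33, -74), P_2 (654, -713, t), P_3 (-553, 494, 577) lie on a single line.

Collinearity requires P_1P_2 × P_1P_3 = 0; each component is linear in t.
The x-component gives (-527)t + (-481678) = 0, so t = -914.
The remaining components then also vanish.

-914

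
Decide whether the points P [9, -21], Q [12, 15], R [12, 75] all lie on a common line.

No

PQ = (3, 36), PR = (3, 96).
Twice the signed area of △PQR is (3)(96) − (36)(3) = 180.
The area is nonzero, so the three points are not collinear.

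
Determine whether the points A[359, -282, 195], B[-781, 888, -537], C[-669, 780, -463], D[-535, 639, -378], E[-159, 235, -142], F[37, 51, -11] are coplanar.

Yes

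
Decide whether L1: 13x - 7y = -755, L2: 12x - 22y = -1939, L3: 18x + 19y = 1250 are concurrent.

No

Intersecting L1 and L2: solving the 2×2 system gives (x, y) = (-3037/202, 16147/202).
Substitute into L3: (18)(-3037/202) + (19)(16147/202) = 252127/202.
But L3 requires 1250 ≠ 252127/202, so the three lines have no common point.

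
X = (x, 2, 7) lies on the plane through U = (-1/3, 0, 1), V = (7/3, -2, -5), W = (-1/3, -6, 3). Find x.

-3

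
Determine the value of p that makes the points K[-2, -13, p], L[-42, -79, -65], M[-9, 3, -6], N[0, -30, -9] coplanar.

The points are coplanar iff KL · (KM × KN) = 0.
Expanding, this is linear in p: (1827)p + (9135) = 0.
So p = -5.

-5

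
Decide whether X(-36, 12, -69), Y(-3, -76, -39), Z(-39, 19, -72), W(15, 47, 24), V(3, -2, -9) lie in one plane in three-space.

The plane through X, Y, Z has normal n = XY × XZ = (54, 9, -33) and equation n·P = 441.
Checking the remaining points: n·W = 441, n·V = 441.
All equal 441, so all 5 points lie in one plane.

Yes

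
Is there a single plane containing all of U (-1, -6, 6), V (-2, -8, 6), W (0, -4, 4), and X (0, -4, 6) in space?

Yes

The four points are coplanar iff the 3×3 determinant with rows UV, UW, UX is zero.
Rows: (-1, -2, 0), (1, 2, -2), (1, 2, 0).
Expanding along the first row: (-1)(4) − (-2)(2) + (0)(0) = 0.
Zero determinant ⇒ coplanar.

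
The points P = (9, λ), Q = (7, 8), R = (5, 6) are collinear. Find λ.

10

The three points are collinear iff det[PQ; PR] = 0.
This determinant is linear in λ: (-2)λ + (20) = 0, so λ = 10.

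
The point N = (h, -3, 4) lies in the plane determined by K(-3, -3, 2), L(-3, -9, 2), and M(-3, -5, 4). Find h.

-3

A normal to the plane is n = KL × KM = (-12, 0, 0).
N lies in the plane iff n · KN = 0.
This gives (-12)h + (-36) = 0, so h = -3.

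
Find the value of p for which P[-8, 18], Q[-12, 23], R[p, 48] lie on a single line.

-32

Collinearity: (R − P) must be parallel to (Q − P) = (-4, 5).
Cross-multiplying the components: (p − (-8))·(5) = (30)·(-4).
Solving gives p = -32.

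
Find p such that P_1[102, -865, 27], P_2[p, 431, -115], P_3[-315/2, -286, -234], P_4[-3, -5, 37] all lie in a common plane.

-167

Normal to plane P_1P_3P_4: n = (230250, 30000, -162375); plane equation n·P = -6848625.
Requiring n·P_2 = -6848625: (230250)p + (31603125) = -6848625.
So p = -167.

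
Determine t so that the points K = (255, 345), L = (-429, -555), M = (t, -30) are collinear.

Collinearity: (M − K) must be parallel to (L − K) = (-684, -900).
Cross-multiplying the components: (t − 255)·(-900) = (-375)·(-684).
Solving gives t = -30.

-30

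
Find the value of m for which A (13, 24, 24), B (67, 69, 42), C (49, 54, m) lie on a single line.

36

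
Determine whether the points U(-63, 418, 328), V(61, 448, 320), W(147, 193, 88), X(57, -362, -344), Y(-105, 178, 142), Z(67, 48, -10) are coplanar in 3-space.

The plane through U, V, W has normal n = UV × UW = (-9000, 28080, -34200) and equation n·P = 1086840.
Checking the remaining points: n·X = 1086840, n·Y = 1086840, n·Z = 1086840.
All equal 1086840, so all 6 points lie in one plane.

Yes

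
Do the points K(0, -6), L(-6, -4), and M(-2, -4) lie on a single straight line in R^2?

No

KL = (-6, 2), KM = (-2, 2).
det[KL; KM] = (-6)(2) − (2)(-2) = -8.
The determinant is nonzero, so they are not collinear.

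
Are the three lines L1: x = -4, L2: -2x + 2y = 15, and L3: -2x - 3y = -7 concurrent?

Lines aᵢx + bᵢy = cᵢ with pairwise distinct directions are concurrent exactly when det[aᵢ bᵢ cᵢ] = 0.
Here the determinant is -9.
Nonzero, so no common point exists.

No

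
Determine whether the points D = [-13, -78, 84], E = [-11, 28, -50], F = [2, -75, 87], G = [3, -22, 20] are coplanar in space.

Yes

A normal to the plane through D, E, F is n = DE × DF = (720, -2016, -1584).
The plane has equation n·P = 14832. For G: n·G = 14832.
Equal, so G lies in the plane and all four are coplanar.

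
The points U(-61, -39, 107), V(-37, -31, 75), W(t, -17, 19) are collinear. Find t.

Collinearity requires UV × UW = 0; each component is linear in t.
The y-component gives (-32)t + (160) = 0, so t = 5.
The remaining components then also vanish.

5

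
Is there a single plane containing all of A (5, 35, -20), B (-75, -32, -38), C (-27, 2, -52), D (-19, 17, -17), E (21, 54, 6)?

The plane through A, B, C has normal n = AB × AC = (1550, -1984, 496) and equation n·P = -71610.
Checking the remaining points: n·D = -71610, n·E = -71610.
All equal -71610, so all 5 points lie in one plane.

Yes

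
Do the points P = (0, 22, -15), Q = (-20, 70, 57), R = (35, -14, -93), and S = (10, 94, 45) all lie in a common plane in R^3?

Yes

With P as base: PQ = (-20, 48, 72), PR = (35, -36, -78), PS = (10, 72, 60).
PR × PS = (3456, -2880, 2880).
PQ · (PR × PS) = 0.
The scalar triple product vanishes, so the four points are coplanar.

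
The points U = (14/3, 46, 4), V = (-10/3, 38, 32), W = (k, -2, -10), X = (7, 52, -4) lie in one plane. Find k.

8

The points are coplanar iff UV · (UW × UX) = 0.
Expanding, this is linear in k: (104)k + (-832) = 0.
So k = 8.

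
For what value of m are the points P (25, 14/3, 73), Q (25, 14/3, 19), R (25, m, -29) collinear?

14/3

Direction PQ = (0, 0, -54). From the z-coordinate of R, the parameter along the line is τ = (-29 − 73)/(-54) = 17/9.
Then m = 14/3 + 17/9·(0) = 14/3.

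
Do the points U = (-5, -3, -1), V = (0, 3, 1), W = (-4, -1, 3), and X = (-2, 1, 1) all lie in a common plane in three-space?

No

With U as base: UV = (5, 6, 2), UW = (1, 2, 4), UX = (3, 4, 2).
UW × UX = (-12, 10, -2).
UV · (UW × UX) = -4.
Since -4 ≠ 0, the four points are not coplanar.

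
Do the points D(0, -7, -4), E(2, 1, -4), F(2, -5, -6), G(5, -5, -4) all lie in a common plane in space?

No

The four points are coplanar iff the 3×3 determinant with rows DE, DF, DG is zero.
Rows: (2, 8, 0), (2, 2, -2), (5, 2, 0).
Expanding along the first row: (2)(4) − (8)(10) + (0)(-6) = -72.
Nonzero ⇒ not coplanar.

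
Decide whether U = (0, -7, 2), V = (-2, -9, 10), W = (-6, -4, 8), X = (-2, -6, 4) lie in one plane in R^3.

The four points are coplanar iff the 3×3 determinant with rows UV, UW, UX is zero.
Rows: (-2, -2, 8), (-6, 3, 6), (-2, 1, 2).
Expanding along the first row: (-2)(0) − (-2)(0) + (8)(0) = 0.
Zero determinant ⇒ coplanar.

Yes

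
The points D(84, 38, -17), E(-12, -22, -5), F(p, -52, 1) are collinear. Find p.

-60

Direction DE = (-96, -60, 12). From the y-coordinate of F, the parameter along the line is τ = (-52 − 38)/(-60) = 3/2.
Then p = 84 + 3/2·(-96) = -60.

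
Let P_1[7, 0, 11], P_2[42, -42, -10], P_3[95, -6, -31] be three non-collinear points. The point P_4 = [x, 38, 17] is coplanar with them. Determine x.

3

The plane through P_1, P_2, P_3 has equation 1638x − 378y + 3486z = 49812.
Substituting P_4: (1638)x + (44898) = 49812, so x = 3.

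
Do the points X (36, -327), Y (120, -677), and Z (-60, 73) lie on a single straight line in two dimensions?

Yes

XY = (84, -350), XZ = (-96, 400).
Twice the signed area of △XYZ is (84)(400) − (-350)(-96) = 0.
The triangle is degenerate (zero area), so the points are collinear.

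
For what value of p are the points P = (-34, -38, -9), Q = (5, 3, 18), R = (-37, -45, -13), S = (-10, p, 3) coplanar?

-22

Normal to plane PQR: n = (25, 75, -150); plane equation n·X = -2350.
Requiring n·S = -2350: (75)p + (-700) = -2350.
So p = -22.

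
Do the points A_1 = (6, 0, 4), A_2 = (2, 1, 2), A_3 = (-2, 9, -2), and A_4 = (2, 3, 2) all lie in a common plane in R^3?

The four points are coplanar iff the 3×3 determinant with rows A_1A_2, A_1A_3, A_1A_4 is zero.
Rows: (-4, 1, -2), (-8, 9, -6), (-4, 3, -2).
Expanding along the first row: (-4)(0) − (1)(-8) + (-2)(12) = -16.
Nonzero ⇒ not coplanar.

No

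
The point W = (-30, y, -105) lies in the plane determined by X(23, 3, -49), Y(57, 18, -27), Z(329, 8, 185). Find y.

58

A normal to the plane is n = XY × XZ = (3400, -1224, -4420).
W lies in the plane iff n · XW = 0.
This gives (-1224)y + (70992) = 0, so y = 58.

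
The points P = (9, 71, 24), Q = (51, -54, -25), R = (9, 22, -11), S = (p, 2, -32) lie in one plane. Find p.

2

Coplanarity ⇔ det[PQ; PR; PS] = 0.
Expanding, this is linear in p: (1974)p + (-3948) = 0.
So p = 2.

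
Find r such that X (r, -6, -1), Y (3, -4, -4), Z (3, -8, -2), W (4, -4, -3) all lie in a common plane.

5

The points are coplanar iff XY · (XZ × XW) = 0.
Expanding, this is linear in r: (4)r + (-20) = 0.
So r = 5.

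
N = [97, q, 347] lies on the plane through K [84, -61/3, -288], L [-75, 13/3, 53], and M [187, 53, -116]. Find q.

385/3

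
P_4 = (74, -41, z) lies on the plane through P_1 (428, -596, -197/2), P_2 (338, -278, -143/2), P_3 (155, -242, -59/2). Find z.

A normal to the plane is n = P_1P_2 × P_1P_3 = (12384, -1161, 54954).
P_4 lies in the plane iff n · P_1P_4 = 0.
This gives (54954)z + (384678) = 0, so z = -7.

-7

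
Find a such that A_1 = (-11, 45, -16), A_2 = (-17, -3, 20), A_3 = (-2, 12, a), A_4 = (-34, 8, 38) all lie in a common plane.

Normal to plane A_1A_2A_4: n = (-1260, -504, -882); plane equation n·P = 5292.
Requiring n·A_3 = 5292: (-882)a + (-3528) = 5292.
So a = -10.

-10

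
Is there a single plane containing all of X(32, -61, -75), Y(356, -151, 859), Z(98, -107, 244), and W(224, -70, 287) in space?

A normal to the plane through X, Y, Z is n = XY × XZ = (14254, -41712, -8964).
The plane has equation n·P = 3672860. For W: n·W = 3540068.
3540068 ≠ 3672860, so W is off the plane.

No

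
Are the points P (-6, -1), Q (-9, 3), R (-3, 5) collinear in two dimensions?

PQ = (-3, 4), PR = (3, 6).
If collinear, PR would be a scalar multiple of PQ. But (-3)·(6) ≠ (4)·(3) (difference -30), so they are not parallel; the points are not collinear.

No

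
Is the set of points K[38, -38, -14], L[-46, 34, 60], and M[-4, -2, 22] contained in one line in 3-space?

No

KL = (-84, 72, 74), KM = (-42, 36, 36).
KL × KM = (-72, -84, 0).
The cross product is nonzero, so the points do not lie on one line.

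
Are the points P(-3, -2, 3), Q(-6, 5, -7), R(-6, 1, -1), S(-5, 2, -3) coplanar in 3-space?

With P as base: PQ = (-3, 7, -10), PR = (-3, 3, -4), PS = (-2, 4, -6).
PR × PS = (-2, -10, -6).
PQ · (PR × PS) = -4.
Since -4 ≠ 0, the four points are not coplanar.

No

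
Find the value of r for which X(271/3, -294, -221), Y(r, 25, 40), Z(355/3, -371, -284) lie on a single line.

Direction XZ = (28, -77, -63). From the y-coordinate of Y, the parameter along the line is τ = (25 − (-294))/(-77) = -29/7.
Then r = 271/3 + (-29/7)·(28) = -77/3.

-77/3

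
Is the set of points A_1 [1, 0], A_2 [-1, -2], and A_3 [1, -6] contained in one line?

No

A_1A_2 = (-2, -2), A_1A_3 = (0, -6).
det[A_1A_2; A_1A_3] = (-2)(-6) − (-2)(0) = 12.
The determinant is nonzero, so they are not collinear.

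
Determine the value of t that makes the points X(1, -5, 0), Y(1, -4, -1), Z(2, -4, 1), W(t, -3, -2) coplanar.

Normal to plane XYZ: n = (2, -1, -1); plane equation n·P = 7.
Requiring n·W = 7: (2)t + (5) = 7.
So t = 1.

1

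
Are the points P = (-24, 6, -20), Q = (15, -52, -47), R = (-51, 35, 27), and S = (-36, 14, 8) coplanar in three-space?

No

The four points are coplanar iff the 3×3 determinant with rows PQ, PR, PS is zero.
Rows: (39, -58, -27), (-27, 29, 47), (-12, 8, 28).
Expanding along the first row: (39)(436) − (-58)(-192) + (-27)(132) = 2304.
Nonzero ⇒ not coplanar.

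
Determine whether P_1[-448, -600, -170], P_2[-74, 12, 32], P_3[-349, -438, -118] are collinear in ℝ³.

No

P_1P_2 = (374, 612, 202), P_1P_3 = (99, 162, 52).
P_1P_2 × P_1P_3 = (-900, 550, 0).
The cross product is nonzero, so the points do not lie on one line.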